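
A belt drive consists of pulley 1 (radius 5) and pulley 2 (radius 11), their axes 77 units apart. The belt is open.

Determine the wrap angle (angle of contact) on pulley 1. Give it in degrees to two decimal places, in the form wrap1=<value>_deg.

open belt: β = asin((r2−r1)/C) = asin(6/77) = 4.4691°
wrap1 = π − 2β = 171.0617°
wrap2 = π + 2β = 188.9383°

wrap1=171.06_deg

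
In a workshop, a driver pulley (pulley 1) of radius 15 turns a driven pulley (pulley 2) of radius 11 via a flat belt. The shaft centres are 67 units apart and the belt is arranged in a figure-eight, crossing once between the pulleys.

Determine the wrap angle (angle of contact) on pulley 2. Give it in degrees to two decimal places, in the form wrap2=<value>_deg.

crossed belt: β = asin((r1+r2)/C) = asin(26/67) = 22.8338°
wrap1 = wrap2 = π + 2β = 225.6676°

wrap2=225.67_deg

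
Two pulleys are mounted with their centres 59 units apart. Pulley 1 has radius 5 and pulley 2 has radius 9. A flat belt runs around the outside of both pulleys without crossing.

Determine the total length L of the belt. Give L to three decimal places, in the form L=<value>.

open belt: β = asin((r2−r1)/C) = asin(4/59) = 3.8874°
wrap1 = π − 2β = 172.2251°
wrap2 = π + 2β = 187.7749°
tangent length = C·cosβ = 58.8643
L = r1·wrap1 + r2·wrap2 + 2·C·cosβ = 5·3.0059 + 9·3.2773 + 2·58.8643 = 162.2536

L=162.254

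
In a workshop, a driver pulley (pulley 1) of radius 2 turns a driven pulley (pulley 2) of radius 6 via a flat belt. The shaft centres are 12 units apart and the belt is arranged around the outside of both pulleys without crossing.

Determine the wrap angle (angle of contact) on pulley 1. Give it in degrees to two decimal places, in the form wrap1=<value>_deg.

wrap1=141.06_deg

open belt: β = asin((r2−r1)/C) = asin(4/12) = 19.4712°
wrap1 = π − 2β = 141.0576°
wrap2 = π + 2β = 218.9424°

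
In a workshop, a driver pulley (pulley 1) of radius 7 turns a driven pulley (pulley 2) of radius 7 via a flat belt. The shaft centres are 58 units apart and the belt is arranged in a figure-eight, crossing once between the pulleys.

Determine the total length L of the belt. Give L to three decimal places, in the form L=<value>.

L=163.378

crossed belt: β = asin((r1+r2)/C) = asin(14/58) = 13.9680°
wrap1 = wrap2 = π + 2β = 207.9359°
tangent length = C·cosβ = 56.2850
L = (r1+r2)·wrap + 2·C·cosβ = 14·3.6292 + 2·56.2850 = 163.3783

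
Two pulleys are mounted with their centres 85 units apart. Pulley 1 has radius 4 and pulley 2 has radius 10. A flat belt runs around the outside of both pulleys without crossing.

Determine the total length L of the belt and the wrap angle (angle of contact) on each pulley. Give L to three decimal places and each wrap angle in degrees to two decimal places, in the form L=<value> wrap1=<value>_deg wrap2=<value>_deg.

L=214.406 wrap1=171.90_deg wrap2=188.10_deg

open belt: β = asin((r2−r1)/C) = asin(6/85) = 4.0478°
wrap1 = π − 2β = 171.9045°
wrap2 = π + 2β = 188.0955°
tangent length = C·cosβ = 84.7880
L = r1·wrap1 + r2·wrap2 + 2·C·cosβ = 4·3.0003 + 10·3.2829 + 2·84.7880 = 214.4060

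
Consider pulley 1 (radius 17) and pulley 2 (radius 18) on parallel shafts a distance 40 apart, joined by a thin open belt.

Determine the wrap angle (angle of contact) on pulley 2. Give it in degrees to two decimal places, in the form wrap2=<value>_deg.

wrap2=182.87_deg

open belt: β = asin((r2−r1)/C) = asin(1/40) = 1.4325°
wrap1 = π − 2β = 177.1349°
wrap2 = π + 2β = 182.8651°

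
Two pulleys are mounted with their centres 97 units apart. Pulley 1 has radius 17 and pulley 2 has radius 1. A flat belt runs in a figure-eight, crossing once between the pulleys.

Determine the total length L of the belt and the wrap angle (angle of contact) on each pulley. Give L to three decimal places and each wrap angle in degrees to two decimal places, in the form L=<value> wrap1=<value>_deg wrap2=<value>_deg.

crossed belt: β = asin((r1+r2)/C) = asin(18/97) = 10.6942°
wrap1 = wrap2 = π + 2β = 201.3884°
tangent length = C·cosβ = 95.3153
L = (r1+r2)·wrap + 2·C·cosβ = 18·3.5149 + 2·95.3153 = 253.8986

L=253.899 wrap1=201.39_deg wrap2=201.39_deg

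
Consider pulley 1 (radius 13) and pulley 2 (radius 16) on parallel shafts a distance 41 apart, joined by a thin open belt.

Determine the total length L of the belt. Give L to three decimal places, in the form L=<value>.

L=173.326

open belt: β = asin((r2−r1)/C) = asin(3/41) = 4.1961°
wrap1 = π − 2β = 171.6078°
wrap2 = π + 2β = 188.3922°
tangent length = C·cosβ = 40.8901
L = r1·wrap1 + r2·wrap2 + 2·C·cosβ = 13·2.9951 + 16·3.2881 + 2·40.8901 = 173.3258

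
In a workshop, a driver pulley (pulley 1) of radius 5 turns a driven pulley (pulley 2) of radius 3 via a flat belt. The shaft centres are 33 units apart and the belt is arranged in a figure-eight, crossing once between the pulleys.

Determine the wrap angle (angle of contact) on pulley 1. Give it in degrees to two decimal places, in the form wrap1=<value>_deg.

wrap1=208.06_deg

crossed belt: β = asin((r1+r2)/C) = asin(8/33) = 14.0297°
wrap1 = wrap2 = π + 2β = 208.0593°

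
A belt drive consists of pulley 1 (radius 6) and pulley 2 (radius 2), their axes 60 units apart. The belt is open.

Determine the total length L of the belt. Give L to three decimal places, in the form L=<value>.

L=145.400

open belt: β = asin((r2−r1)/C) = asin(-4/60) = -3.8226°
wrap1 = π − 2β = 187.6451°
wrap2 = π + 2β = 172.3549°
tangent length = C·cosβ = 59.8665
L = r1·wrap1 + r2·wrap2 + 2·C·cosβ = 6·3.2750 + 2·3.0082 + 2·59.8665 = 145.3995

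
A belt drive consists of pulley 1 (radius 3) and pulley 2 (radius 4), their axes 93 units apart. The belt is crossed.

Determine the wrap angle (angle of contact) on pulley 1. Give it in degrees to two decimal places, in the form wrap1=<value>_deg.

wrap1=188.63_deg

crossed belt: β = asin((r1+r2)/C) = asin(7/93) = 4.3167°
wrap1 = wrap2 = π + 2β = 188.6333°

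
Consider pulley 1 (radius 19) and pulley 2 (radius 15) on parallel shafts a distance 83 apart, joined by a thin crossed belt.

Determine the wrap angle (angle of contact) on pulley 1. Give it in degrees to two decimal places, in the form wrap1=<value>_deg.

crossed belt: β = asin((r1+r2)/C) = asin(34/83) = 24.1821°
wrap1 = wrap2 = π + 2β = 228.3643°

wrap1=228.36_deg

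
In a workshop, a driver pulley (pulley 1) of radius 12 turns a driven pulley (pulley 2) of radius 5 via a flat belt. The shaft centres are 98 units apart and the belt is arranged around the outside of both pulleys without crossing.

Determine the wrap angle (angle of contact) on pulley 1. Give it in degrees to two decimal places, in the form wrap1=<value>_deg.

open belt: β = asin((r2−r1)/C) = asin(-7/98) = -4.0960°
wrap1 = π − 2β = 188.1921°
wrap2 = π + 2β = 171.8079°

wrap1=188.19_deg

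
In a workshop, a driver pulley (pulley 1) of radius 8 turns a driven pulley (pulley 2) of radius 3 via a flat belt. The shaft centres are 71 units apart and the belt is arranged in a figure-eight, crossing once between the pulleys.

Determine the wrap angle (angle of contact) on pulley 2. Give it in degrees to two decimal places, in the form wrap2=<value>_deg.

crossed belt: β = asin((r1+r2)/C) = asin(11/71) = 8.9127°
wrap1 = wrap2 = π + 2β = 197.8254°

wrap2=197.83_deg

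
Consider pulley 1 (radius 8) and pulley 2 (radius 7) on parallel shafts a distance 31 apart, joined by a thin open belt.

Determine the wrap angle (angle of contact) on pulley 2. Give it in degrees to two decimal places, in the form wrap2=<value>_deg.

wrap2=176.30_deg

open belt: β = asin((r2−r1)/C) = asin(-1/31) = -1.8486°
wrap1 = π − 2β = 183.6971°
wrap2 = π + 2β = 176.3029°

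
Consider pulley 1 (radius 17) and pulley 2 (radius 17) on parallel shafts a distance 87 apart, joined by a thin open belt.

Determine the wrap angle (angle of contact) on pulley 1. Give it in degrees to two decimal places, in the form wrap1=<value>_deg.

open belt: β = asin((r2−r1)/C) = asin(0/87) = 0.0000°
wrap1 = π − 2β = 180.0000°
wrap2 = π + 2β = 180.0000°

wrap1=180.00_deg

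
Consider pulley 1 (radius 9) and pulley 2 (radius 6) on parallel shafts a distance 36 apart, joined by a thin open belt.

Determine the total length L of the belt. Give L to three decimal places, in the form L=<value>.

L=119.374

open belt: β = asin((r2−r1)/C) = asin(-3/36) = -4.7802°
wrap1 = π − 2β = 189.5604°
wrap2 = π + 2β = 170.4396°
tangent length = C·cosβ = 35.8748
L = r1·wrap1 + r2·wrap2 + 2·C·cosβ = 9·3.3085 + 6·2.9747 + 2·35.8748 = 119.3740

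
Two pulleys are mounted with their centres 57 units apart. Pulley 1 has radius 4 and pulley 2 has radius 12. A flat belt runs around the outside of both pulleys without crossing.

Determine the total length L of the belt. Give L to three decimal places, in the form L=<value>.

L=165.390

open belt: β = asin((r2−r1)/C) = asin(8/57) = 8.0682°
wrap1 = π − 2β = 163.8637°
wrap2 = π + 2β = 196.1363°
tangent length = C·cosβ = 56.4358
L = r1·wrap1 + r2·wrap2 + 2·C·cosβ = 4·2.8600 + 12·3.4232 + 2·56.4358 = 165.3901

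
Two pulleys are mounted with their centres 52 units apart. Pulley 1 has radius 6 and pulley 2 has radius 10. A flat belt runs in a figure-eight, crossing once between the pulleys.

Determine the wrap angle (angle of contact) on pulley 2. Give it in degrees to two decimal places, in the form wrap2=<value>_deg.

wrap2=215.84_deg

crossed belt: β = asin((r1+r2)/C) = asin(16/52) = 17.9202°
wrap1 = wrap2 = π + 2β = 215.8404°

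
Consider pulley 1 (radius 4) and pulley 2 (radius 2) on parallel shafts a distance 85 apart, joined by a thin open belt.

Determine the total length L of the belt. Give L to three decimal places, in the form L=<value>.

L=188.897

open belt: β = asin((r2−r1)/C) = asin(-2/85) = -1.3483°
wrap1 = π − 2β = 182.6965°
wrap2 = π + 2β = 177.3035°
tangent length = C·cosβ = 84.9765
L = r1·wrap1 + r2·wrap2 + 2·C·cosβ = 4·3.1887 + 2·3.0945 + 2·84.9765 = 188.8966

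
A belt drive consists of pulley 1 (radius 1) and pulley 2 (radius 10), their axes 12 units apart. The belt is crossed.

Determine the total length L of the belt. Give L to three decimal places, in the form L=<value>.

L=69.662

crossed belt: β = asin((r1+r2)/C) = asin(11/12) = 66.4435°
wrap1 = wrap2 = π + 2β = 312.8871°
tangent length = C·cosβ = 4.7958
L = (r1+r2)·wrap + 2·C·cosβ = 11·5.4609 + 2·4.7958 = 69.6617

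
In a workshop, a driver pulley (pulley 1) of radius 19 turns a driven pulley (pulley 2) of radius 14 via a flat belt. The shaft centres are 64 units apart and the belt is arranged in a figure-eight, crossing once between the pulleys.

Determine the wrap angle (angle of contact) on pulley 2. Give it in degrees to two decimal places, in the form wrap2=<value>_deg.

wrap2=242.08_deg

crossed belt: β = asin((r1+r2)/C) = asin(33/64) = 31.0392°
wrap1 = wrap2 = π + 2β = 242.0785°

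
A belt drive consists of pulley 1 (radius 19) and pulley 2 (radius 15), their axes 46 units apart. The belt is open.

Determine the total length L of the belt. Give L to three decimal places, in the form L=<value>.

open belt: β = asin((r2−r1)/C) = asin(-4/46) = -4.9885°
wrap1 = π − 2β = 189.9771°
wrap2 = π + 2β = 170.0229°
tangent length = C·cosβ = 45.8258
L = r1·wrap1 + r2·wrap2 + 2·C·cosβ = 19·3.3157 + 15·2.9675 + 2·45.8258 = 199.1622

L=199.162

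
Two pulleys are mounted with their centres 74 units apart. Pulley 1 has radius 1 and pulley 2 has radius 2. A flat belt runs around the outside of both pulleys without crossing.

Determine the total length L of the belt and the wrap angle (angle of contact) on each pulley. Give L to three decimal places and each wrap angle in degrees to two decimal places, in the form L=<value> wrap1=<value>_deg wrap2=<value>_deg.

L=157.438 wrap1=178.45_deg wrap2=181.55_deg

open belt: β = asin((r2−r1)/C) = asin(1/74) = 0.7743°
wrap1 = π − 2β = 178.4514°
wrap2 = π + 2β = 181.5486°
tangent length = C·cosβ = 73.9932
L = r1·wrap1 + r2·wrap2 + 2·C·cosβ = 1·3.1146 + 2·3.1686 + 2·73.9932 = 157.4383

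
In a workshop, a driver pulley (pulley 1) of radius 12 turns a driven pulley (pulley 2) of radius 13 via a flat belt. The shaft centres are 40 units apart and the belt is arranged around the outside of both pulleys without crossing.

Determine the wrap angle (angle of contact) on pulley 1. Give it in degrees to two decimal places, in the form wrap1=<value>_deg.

wrap1=177.13_deg

open belt: β = asin((r2−r1)/C) = asin(1/40) = 1.4325°
wrap1 = π − 2β = 177.1349°
wrap2 = π + 2β = 182.8651°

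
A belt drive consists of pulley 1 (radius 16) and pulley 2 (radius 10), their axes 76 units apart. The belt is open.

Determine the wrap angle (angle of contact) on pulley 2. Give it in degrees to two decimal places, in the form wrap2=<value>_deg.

open belt: β = asin((r2−r1)/C) = asin(-6/76) = -4.5281°
wrap1 = π − 2β = 189.0561°
wrap2 = π + 2β = 170.9439°

wrap2=170.94_deg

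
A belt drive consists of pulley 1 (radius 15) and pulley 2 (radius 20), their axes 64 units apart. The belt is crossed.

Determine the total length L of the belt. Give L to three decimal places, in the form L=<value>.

crossed belt: β = asin((r1+r2)/C) = asin(35/64) = 33.1529°
wrap1 = wrap2 = π + 2β = 246.3058°
tangent length = C·cosβ = 53.5817
L = (r1+r2)·wrap + 2·C·cosβ = 35·4.2988 + 2·53.5817 = 257.6231

L=257.623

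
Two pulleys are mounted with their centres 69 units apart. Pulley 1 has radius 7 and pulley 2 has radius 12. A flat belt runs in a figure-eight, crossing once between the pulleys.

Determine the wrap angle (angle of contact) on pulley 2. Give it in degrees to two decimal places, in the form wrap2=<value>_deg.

crossed belt: β = asin((r1+r2)/C) = asin(19/69) = 15.9836°
wrap1 = wrap2 = π + 2β = 211.9672°

wrap2=211.97_deg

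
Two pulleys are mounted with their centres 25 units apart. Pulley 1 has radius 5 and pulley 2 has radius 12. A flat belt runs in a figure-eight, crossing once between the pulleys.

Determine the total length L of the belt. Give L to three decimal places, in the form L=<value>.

crossed belt: β = asin((r1+r2)/C) = asin(17/25) = 42.8436°
wrap1 = wrap2 = π + 2β = 265.6873°
tangent length = C·cosβ = 18.3303
L = (r1+r2)·wrap + 2·C·cosβ = 17·4.6371 + 2·18.3303 = 115.4916

L=115.492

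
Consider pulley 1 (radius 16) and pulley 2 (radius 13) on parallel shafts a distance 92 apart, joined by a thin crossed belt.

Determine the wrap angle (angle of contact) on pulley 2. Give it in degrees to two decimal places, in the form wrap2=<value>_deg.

crossed belt: β = asin((r1+r2)/C) = asin(29/92) = 18.3739°
wrap1 = wrap2 = π + 2β = 216.7479°

wrap2=216.75_deg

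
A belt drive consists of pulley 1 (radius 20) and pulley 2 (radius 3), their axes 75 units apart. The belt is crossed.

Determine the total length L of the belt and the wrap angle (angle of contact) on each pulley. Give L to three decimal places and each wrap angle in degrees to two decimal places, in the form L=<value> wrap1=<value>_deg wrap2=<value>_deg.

L=229.367 wrap1=215.72_deg wrap2=215.72_deg

crossed belt: β = asin((r1+r2)/C) = asin(23/75) = 17.8585°
wrap1 = wrap2 = π + 2β = 215.7169°
tangent length = C·cosβ = 71.3863
L = (r1+r2)·wrap + 2·C·cosβ = 23·3.7650 + 2·71.3863 = 229.3669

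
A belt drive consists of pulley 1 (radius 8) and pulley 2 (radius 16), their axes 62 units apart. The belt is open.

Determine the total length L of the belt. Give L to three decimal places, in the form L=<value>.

L=200.432

open belt: β = asin((r2−r1)/C) = asin(8/62) = 7.4137°
wrap1 = π − 2β = 165.1727°
wrap2 = π + 2β = 194.8273°
tangent length = C·cosβ = 61.4817
L = r1·wrap1 + r2·wrap2 + 2·C·cosβ = 8·2.8828 + 16·3.4004 + 2·61.4817 = 200.4319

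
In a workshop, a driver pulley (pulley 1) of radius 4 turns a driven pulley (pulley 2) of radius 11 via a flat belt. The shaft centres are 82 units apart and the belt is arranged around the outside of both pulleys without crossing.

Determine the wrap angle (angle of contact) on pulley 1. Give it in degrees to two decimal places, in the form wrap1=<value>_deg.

wrap1=170.21_deg

open belt: β = asin((r2−r1)/C) = asin(7/82) = 4.8971°
wrap1 = π − 2β = 170.2059°
wrap2 = π + 2β = 189.7941°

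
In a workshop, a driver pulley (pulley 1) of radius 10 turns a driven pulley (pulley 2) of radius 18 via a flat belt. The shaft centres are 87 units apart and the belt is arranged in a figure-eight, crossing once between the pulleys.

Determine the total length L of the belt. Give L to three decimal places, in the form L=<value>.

L=271.056

crossed belt: β = asin((r1+r2)/C) = asin(28/87) = 18.7742°
wrap1 = wrap2 = π + 2β = 217.5484°
tangent length = C·cosβ = 82.3711
L = (r1+r2)·wrap + 2·C·cosβ = 28·3.7969 + 2·82.3711 = 271.0564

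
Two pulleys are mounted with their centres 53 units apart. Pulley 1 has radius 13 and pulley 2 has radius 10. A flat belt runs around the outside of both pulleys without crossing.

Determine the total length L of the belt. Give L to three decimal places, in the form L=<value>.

L=178.426

open belt: β = asin((r2−r1)/C) = asin(-3/53) = -3.2449°
wrap1 = π − 2β = 186.4898°
wrap2 = π + 2β = 173.5102°
tangent length = C·cosβ = 52.9150
L = r1·wrap1 + r2·wrap2 + 2·C·cosβ = 13·3.2549 + 10·3.0283 + 2·52.9150 = 178.4265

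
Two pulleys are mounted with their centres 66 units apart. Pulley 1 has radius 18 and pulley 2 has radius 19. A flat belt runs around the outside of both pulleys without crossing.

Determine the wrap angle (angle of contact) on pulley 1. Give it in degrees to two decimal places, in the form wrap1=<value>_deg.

open belt: β = asin((r2−r1)/C) = asin(1/66) = 0.8682°
wrap1 = π − 2β = 178.2637°
wrap2 = π + 2β = 181.7363°

wrap1=178.26_deg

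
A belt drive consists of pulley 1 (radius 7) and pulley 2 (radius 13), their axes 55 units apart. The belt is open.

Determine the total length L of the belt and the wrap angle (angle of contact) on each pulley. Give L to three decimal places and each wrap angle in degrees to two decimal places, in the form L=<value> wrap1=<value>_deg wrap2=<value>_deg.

open belt: β = asin((r2−r1)/C) = asin(6/55) = 6.2629°
wrap1 = π − 2β = 167.4742°
wrap2 = π + 2β = 192.5258°
tangent length = C·cosβ = 54.6717
L = r1·wrap1 + r2·wrap2 + 2·C·cosβ = 7·2.9230 + 13·3.3602 + 2·54.6717 = 173.4870

L=173.487 wrap1=167.47_deg wrap2=192.53_deg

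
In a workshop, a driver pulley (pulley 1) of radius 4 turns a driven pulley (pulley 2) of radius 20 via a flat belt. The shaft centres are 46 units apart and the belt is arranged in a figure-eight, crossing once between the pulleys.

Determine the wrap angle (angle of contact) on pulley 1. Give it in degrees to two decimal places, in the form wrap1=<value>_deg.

crossed belt: β = asin((r1+r2)/C) = asin(24/46) = 31.4490°
wrap1 = wrap2 = π + 2β = 242.8980°

wrap1=242.90_deg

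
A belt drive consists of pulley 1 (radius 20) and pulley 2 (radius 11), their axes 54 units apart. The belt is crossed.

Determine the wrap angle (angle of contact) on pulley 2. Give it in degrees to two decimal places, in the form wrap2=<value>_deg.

crossed belt: β = asin((r1+r2)/C) = asin(31/54) = 35.0348°
wrap1 = wrap2 = π + 2β = 250.0696°

wrap2=250.07_deg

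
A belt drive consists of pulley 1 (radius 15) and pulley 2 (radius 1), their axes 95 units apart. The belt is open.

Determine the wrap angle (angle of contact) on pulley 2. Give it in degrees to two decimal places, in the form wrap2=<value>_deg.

wrap2=163.05_deg

open belt: β = asin((r2−r1)/C) = asin(-14/95) = -8.4745°
wrap1 = π − 2β = 196.9489°
wrap2 = π + 2β = 163.0511°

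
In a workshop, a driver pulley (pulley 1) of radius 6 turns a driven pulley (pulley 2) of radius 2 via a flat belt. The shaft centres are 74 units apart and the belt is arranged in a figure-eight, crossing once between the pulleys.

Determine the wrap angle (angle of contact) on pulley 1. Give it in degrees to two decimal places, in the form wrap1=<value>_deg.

crossed belt: β = asin((r1+r2)/C) = asin(8/74) = 6.2063°
wrap1 = wrap2 = π + 2β = 192.4125°

wrap1=192.41_deg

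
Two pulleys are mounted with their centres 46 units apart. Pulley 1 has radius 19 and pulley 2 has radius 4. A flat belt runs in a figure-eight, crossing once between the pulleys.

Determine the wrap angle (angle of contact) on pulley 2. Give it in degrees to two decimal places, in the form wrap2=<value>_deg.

wrap2=240.00_deg

crossed belt: β = asin((r1+r2)/C) = asin(23/46) = 30.0000°
wrap1 = wrap2 = π + 2β = 240.0000°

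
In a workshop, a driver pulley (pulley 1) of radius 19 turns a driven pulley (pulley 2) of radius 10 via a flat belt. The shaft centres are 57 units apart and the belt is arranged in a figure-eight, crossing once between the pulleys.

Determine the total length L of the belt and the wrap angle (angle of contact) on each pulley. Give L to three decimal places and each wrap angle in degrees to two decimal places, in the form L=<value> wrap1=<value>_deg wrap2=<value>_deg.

L=220.207 wrap1=241.16_deg wrap2=241.16_deg

crossed belt: β = asin((r1+r2)/C) = asin(29/57) = 30.5821°
wrap1 = wrap2 = π + 2β = 241.1641°
tangent length = C·cosβ = 49.0714
L = (r1+r2)·wrap + 2·C·cosβ = 29·4.2091 + 2·49.0714 = 220.2069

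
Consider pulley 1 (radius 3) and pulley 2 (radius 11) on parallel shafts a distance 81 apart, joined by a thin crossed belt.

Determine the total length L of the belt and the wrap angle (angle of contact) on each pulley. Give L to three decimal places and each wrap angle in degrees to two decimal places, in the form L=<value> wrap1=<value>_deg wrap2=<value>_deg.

L=208.408 wrap1=199.91_deg wrap2=199.91_deg

crossed belt: β = asin((r1+r2)/C) = asin(14/81) = 9.9530°
wrap1 = wrap2 = π + 2β = 199.9059°
tangent length = C·cosβ = 79.7810
L = (r1+r2)·wrap + 2·C·cosβ = 14·3.4890 + 2·79.7810 = 208.4081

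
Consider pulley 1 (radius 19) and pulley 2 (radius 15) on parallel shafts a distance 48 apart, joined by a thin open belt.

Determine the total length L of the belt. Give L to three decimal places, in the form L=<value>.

open belt: β = asin((r2−r1)/C) = asin(-4/48) = -4.7802°
wrap1 = π − 2β = 189.5604°
wrap2 = π + 2β = 170.4396°
tangent length = C·cosβ = 47.8330
L = r1·wrap1 + r2·wrap2 + 2·C·cosβ = 19·3.3085 + 15·2.9747 + 2·47.8330 = 203.1477

L=203.148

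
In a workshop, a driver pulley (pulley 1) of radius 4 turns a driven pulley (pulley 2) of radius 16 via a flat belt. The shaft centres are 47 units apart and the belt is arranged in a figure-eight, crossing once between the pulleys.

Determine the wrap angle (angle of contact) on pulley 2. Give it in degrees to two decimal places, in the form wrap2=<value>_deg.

wrap2=230.37_deg

crossed belt: β = asin((r1+r2)/C) = asin(20/47) = 25.1843°
wrap1 = wrap2 = π + 2β = 230.3687°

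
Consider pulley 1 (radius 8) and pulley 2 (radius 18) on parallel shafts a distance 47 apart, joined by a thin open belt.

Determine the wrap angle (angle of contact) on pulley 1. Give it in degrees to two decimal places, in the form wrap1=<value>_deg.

open belt: β = asin((r2−r1)/C) = asin(10/47) = 12.2845°
wrap1 = π − 2β = 155.4310°
wrap2 = π + 2β = 204.5690°

wrap1=155.43_deg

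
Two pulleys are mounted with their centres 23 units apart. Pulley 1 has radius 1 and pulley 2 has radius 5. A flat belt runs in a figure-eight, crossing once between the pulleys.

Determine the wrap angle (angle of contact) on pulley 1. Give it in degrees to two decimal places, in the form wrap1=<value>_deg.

crossed belt: β = asin((r1+r2)/C) = asin(6/23) = 15.1217°
wrap1 = wrap2 = π + 2β = 210.2433°

wrap1=210.24_deg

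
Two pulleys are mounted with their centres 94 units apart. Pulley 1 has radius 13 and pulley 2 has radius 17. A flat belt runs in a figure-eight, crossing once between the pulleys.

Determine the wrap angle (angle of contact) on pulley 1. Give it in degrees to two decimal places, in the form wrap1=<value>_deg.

wrap1=217.22_deg

crossed belt: β = asin((r1+r2)/C) = asin(30/94) = 18.6115°
wrap1 = wrap2 = π + 2β = 217.2229°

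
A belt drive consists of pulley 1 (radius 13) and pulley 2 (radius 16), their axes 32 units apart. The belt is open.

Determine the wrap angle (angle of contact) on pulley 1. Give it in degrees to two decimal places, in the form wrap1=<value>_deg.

open belt: β = asin((r2−r1)/C) = asin(3/32) = 5.3794°
wrap1 = π − 2β = 169.2412°
wrap2 = π + 2β = 190.7588°

wrap1=169.24_deg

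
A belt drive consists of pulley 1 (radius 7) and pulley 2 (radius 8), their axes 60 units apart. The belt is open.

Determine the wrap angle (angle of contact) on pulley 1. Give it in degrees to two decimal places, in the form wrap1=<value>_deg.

wrap1=178.09_deg

open belt: β = asin((r2−r1)/C) = asin(1/60) = 0.9550°
wrap1 = π − 2β = 178.0901°
wrap2 = π + 2β = 181.9099°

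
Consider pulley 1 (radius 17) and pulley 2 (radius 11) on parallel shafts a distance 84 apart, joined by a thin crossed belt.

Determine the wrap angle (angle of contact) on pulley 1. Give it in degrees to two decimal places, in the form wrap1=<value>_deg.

wrap1=218.94_deg

crossed belt: β = asin((r1+r2)/C) = asin(28/84) = 19.4712°
wrap1 = wrap2 = π + 2β = 218.9424°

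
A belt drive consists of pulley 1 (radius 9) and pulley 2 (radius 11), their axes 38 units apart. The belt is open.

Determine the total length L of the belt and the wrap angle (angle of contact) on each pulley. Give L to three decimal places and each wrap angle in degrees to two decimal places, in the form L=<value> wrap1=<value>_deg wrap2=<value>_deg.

open belt: β = asin((r2−r1)/C) = asin(2/38) = 3.0170°
wrap1 = π − 2β = 173.9661°
wrap2 = π + 2β = 186.0339°
tangent length = C·cosβ = 37.9473
L = r1·wrap1 + r2·wrap2 + 2·C·cosβ = 9·3.0363 + 11·3.2469 + 2·37.9473 = 138.9371

L=138.937 wrap1=173.97_deg wrap2=186.03_deg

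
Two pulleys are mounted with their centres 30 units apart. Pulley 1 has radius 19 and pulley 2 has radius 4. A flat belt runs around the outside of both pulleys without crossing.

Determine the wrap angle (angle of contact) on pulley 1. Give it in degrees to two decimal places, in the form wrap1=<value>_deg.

open belt: β = asin((r2−r1)/C) = asin(-15/30) = -30.0000°
wrap1 = π − 2β = 240.0000°
wrap2 = π + 2β = 120.0000°

wrap1=240.00_deg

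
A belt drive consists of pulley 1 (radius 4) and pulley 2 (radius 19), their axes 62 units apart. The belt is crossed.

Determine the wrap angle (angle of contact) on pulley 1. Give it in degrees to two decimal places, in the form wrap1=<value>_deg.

wrap1=223.55_deg

crossed belt: β = asin((r1+r2)/C) = asin(23/62) = 21.7753°
wrap1 = wrap2 = π + 2β = 223.5506°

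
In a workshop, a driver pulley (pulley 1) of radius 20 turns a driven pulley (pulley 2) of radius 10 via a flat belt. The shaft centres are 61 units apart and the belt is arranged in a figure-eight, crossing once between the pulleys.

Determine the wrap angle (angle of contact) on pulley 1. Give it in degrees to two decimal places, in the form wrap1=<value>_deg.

wrap1=238.92_deg

crossed belt: β = asin((r1+r2)/C) = asin(30/61) = 29.4592°
wrap1 = wrap2 = π + 2β = 238.9183°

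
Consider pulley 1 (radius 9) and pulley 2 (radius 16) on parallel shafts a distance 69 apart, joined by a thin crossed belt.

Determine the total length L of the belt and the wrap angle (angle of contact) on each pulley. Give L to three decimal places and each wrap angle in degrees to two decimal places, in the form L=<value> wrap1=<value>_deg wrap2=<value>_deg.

L=225.701 wrap1=222.49_deg wrap2=222.49_deg

crossed belt: β = asin((r1+r2)/C) = asin(25/69) = 21.2427°
wrap1 = wrap2 = π + 2β = 222.4853°
tangent length = C·cosβ = 64.3117
L = (r1+r2)·wrap + 2·C·cosβ = 25·3.8831 + 2·64.3117 = 225.7010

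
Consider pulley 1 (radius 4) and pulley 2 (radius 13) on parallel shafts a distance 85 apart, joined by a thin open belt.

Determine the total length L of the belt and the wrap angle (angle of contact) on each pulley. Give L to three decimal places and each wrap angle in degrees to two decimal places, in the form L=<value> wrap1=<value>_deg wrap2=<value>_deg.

L=224.361 wrap1=167.84_deg wrap2=192.16_deg

open belt: β = asin((r2−r1)/C) = asin(9/85) = 6.0780°
wrap1 = π − 2β = 167.8440°
wrap2 = π + 2β = 192.1560°
tangent length = C·cosβ = 84.5222
L = r1·wrap1 + r2·wrap2 + 2·C·cosβ = 4·2.9294 + 13·3.3538 + 2·84.5222 = 224.3609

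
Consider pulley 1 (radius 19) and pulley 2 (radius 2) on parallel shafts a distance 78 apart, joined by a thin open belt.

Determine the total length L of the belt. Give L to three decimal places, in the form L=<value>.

L=225.693

open belt: β = asin((r2−r1)/C) = asin(-17/78) = -12.5886°
wrap1 = π − 2β = 205.1772°
wrap2 = π + 2β = 154.8228°
tangent length = C·cosβ = 76.1249
L = r1·wrap1 + r2·wrap2 + 2·C·cosβ = 19·3.5810 + 2·2.7022 + 2·76.1249 = 225.6935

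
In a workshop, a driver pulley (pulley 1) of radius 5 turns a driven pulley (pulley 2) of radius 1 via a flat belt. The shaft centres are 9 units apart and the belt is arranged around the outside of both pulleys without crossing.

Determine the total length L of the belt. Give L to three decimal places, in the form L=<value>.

L=38.659

open belt: β = asin((r2−r1)/C) = asin(-4/9) = -26.3878°
wrap1 = π − 2β = 232.7756°
wrap2 = π + 2β = 127.2244°
tangent length = C·cosβ = 8.0623
L = r1·wrap1 + r2·wrap2 + 2·C·cosβ = 5·4.0627 + 1·2.2205 + 2·8.0623 = 38.6585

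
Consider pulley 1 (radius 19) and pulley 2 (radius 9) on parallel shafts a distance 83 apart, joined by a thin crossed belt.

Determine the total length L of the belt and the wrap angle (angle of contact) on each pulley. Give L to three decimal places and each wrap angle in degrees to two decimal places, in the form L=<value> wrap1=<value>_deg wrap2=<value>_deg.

L=263.503 wrap1=219.43_deg wrap2=219.43_deg

crossed belt: β = asin((r1+r2)/C) = asin(28/83) = 19.7155°
wrap1 = wrap2 = π + 2β = 219.4309°
tangent length = C·cosβ = 78.1345
L = (r1+r2)·wrap + 2·C·cosβ = 28·3.8298 + 2·78.1345 = 263.5032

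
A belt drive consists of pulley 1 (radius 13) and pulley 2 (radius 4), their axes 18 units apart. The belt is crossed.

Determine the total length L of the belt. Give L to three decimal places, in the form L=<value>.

L=107.260

crossed belt: β = asin((r1+r2)/C) = asin(17/18) = 70.8119°
wrap1 = wrap2 = π + 2β = 321.6237°
tangent length = C·cosβ = 5.9161
L = (r1+r2)·wrap + 2·C·cosβ = 17·5.6134 + 2·5.9161 = 107.2598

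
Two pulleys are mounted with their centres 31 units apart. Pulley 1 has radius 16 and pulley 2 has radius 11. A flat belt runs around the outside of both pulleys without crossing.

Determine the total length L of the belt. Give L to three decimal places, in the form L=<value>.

open belt: β = asin((r2−r1)/C) = asin(-5/31) = -9.2818°
wrap1 = π − 2β = 198.5636°
wrap2 = π + 2β = 161.4364°
tangent length = C·cosβ = 30.5941
L = r1·wrap1 + r2·wrap2 + 2·C·cosβ = 16·3.4656 + 11·2.8176 + 2·30.5941 = 147.6312

L=147.631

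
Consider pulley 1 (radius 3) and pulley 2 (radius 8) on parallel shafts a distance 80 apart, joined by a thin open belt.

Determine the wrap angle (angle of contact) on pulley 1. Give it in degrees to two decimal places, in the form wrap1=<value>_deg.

open belt: β = asin((r2−r1)/C) = asin(5/80) = 3.5833°
wrap1 = π − 2β = 172.8334°
wrap2 = π + 2β = 187.1666°

wrap1=172.83_deg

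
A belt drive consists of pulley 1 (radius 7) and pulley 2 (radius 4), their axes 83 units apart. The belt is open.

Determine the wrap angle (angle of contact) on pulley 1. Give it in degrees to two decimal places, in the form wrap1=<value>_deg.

open belt: β = asin((r2−r1)/C) = asin(-3/83) = -2.0714°
wrap1 = π − 2β = 184.1428°
wrap2 = π + 2β = 175.8572°

wrap1=184.14_deg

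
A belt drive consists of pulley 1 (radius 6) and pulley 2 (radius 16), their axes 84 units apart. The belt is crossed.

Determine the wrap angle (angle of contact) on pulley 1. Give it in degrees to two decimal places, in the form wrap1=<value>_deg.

wrap1=210.37_deg

crossed belt: β = asin((r1+r2)/C) = asin(22/84) = 15.1831°
wrap1 = wrap2 = π + 2β = 210.3662°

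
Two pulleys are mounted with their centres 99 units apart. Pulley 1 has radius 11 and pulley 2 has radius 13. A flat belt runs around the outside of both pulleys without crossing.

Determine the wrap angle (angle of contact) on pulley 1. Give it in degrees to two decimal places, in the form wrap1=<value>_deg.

wrap1=177.68_deg

open belt: β = asin((r2−r1)/C) = asin(2/99) = 1.1576°
wrap1 = π − 2β = 177.6849°
wrap2 = π + 2β = 182.3151°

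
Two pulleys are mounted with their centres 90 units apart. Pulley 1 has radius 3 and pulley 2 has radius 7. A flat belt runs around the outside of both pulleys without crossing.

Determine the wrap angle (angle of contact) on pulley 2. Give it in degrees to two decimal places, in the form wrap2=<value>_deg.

open belt: β = asin((r2−r1)/C) = asin(4/90) = 2.5473°
wrap1 = π − 2β = 174.9054°
wrap2 = π + 2β = 185.0946°

wrap2=185.09_deg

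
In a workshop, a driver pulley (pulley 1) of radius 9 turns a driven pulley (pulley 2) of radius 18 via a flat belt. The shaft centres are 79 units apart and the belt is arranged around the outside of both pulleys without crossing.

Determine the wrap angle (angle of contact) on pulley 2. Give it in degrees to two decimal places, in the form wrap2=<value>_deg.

open belt: β = asin((r2−r1)/C) = asin(9/79) = 6.5416°
wrap1 = π − 2β = 166.9169°
wrap2 = π + 2β = 193.0831°

wrap2=193.08_deg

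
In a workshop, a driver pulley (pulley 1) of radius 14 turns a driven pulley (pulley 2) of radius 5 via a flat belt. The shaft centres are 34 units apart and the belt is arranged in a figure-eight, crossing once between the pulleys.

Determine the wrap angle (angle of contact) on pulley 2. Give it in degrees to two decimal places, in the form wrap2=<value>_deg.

crossed belt: β = asin((r1+r2)/C) = asin(19/34) = 33.9745°
wrap1 = wrap2 = π + 2β = 247.9490°

wrap2=247.95_deg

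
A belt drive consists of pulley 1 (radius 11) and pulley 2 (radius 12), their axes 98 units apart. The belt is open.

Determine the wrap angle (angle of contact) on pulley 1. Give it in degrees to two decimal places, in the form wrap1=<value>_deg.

open belt: β = asin((r2−r1)/C) = asin(1/98) = 0.5847°
wrap1 = π − 2β = 178.8307°
wrap2 = π + 2β = 181.1693°

wrap1=178.83_deg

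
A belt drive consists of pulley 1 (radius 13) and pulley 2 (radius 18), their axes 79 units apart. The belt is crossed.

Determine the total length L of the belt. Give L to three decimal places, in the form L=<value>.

crossed belt: β = asin((r1+r2)/C) = asin(31/79) = 23.1042°
wrap1 = wrap2 = π + 2β = 226.2085°
tangent length = C·cosβ = 72.6636
L = (r1+r2)·wrap + 2·C·cosβ = 31·3.9481 + 2·72.6636 = 267.7178

L=267.718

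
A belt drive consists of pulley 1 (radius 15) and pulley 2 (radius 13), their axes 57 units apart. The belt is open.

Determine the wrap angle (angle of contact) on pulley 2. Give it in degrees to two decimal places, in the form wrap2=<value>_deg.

open belt: β = asin((r2−r1)/C) = asin(-2/57) = -2.0108°
wrap1 = π − 2β = 184.0216°
wrap2 = π + 2β = 175.9784°

wrap2=175.98_deg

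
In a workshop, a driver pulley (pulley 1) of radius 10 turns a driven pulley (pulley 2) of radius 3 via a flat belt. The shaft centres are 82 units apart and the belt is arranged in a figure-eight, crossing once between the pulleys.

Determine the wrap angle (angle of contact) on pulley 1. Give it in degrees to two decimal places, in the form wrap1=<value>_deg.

crossed belt: β = asin((r1+r2)/C) = asin(13/82) = 9.1220°
wrap1 = wrap2 = π + 2β = 198.2439°

wrap1=198.24_deg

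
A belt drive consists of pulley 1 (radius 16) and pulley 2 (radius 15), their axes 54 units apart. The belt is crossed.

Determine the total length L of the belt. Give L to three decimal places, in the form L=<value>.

L=223.731

crossed belt: β = asin((r1+r2)/C) = asin(31/54) = 35.0348°
wrap1 = wrap2 = π + 2β = 250.0696°
tangent length = C·cosβ = 44.2154
L = (r1+r2)·wrap + 2·C·cosβ = 31·4.3645 + 2·44.2154 = 223.7315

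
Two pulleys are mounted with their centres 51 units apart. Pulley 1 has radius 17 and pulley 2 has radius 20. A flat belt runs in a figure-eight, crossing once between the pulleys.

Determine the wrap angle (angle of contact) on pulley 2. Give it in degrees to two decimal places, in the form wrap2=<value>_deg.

crossed belt: β = asin((r1+r2)/C) = asin(37/51) = 46.5096°
wrap1 = wrap2 = π + 2β = 273.0193°

wrap2=273.02_deg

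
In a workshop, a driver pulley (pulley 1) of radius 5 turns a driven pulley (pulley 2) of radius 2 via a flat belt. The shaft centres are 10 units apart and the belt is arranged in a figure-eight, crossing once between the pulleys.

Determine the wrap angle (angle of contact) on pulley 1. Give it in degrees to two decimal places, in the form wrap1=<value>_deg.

crossed belt: β = asin((r1+r2)/C) = asin(7/10) = 44.4270°
wrap1 = wrap2 = π + 2β = 268.8540°

wrap1=268.85_deg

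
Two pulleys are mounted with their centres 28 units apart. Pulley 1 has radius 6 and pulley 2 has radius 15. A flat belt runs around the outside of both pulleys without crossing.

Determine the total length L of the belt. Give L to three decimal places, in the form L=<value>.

L=124.892

open belt: β = asin((r2−r1)/C) = asin(9/28) = 18.7493°
wrap1 = π − 2β = 142.5013°
wrap2 = π + 2β = 217.4987°
tangent length = C·cosβ = 26.5141
L = r1·wrap1 + r2·wrap2 + 2·C·cosβ = 6·2.4871 + 15·3.7961 + 2·26.5141 = 124.8920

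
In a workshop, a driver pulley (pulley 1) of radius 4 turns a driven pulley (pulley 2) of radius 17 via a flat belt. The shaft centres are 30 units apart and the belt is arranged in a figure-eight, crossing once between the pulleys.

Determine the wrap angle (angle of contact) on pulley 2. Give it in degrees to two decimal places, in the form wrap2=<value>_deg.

crossed belt: β = asin((r1+r2)/C) = asin(21/30) = 44.4270°
wrap1 = wrap2 = π + 2β = 268.8540°

wrap2=268.85_deg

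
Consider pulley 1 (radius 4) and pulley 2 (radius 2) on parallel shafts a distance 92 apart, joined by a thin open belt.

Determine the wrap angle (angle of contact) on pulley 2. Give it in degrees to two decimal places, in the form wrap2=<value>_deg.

wrap2=177.51_deg

open belt: β = asin((r2−r1)/C) = asin(-2/92) = -1.2457°
wrap1 = π − 2β = 182.4913°
wrap2 = π + 2β = 177.5087°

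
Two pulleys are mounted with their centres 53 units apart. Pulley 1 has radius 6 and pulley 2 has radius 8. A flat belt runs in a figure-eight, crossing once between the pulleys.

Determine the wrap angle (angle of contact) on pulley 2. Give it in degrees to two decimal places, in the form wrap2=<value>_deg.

crossed belt: β = asin((r1+r2)/C) = asin(14/53) = 15.3165°
wrap1 = wrap2 = π + 2β = 210.6330°

wrap2=210.63_deg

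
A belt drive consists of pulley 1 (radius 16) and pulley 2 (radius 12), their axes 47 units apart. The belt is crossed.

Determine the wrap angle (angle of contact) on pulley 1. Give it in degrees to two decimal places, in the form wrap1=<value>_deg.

wrap1=253.13_deg

crossed belt: β = asin((r1+r2)/C) = asin(28/47) = 36.5657°
wrap1 = wrap2 = π + 2β = 253.1315°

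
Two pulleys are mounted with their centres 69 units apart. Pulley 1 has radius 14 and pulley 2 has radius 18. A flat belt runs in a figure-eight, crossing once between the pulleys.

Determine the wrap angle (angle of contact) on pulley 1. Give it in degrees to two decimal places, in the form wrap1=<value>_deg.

wrap1=235.26_deg

crossed belt: β = asin((r1+r2)/C) = asin(32/69) = 27.6305°
wrap1 = wrap2 = π + 2β = 235.2611°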